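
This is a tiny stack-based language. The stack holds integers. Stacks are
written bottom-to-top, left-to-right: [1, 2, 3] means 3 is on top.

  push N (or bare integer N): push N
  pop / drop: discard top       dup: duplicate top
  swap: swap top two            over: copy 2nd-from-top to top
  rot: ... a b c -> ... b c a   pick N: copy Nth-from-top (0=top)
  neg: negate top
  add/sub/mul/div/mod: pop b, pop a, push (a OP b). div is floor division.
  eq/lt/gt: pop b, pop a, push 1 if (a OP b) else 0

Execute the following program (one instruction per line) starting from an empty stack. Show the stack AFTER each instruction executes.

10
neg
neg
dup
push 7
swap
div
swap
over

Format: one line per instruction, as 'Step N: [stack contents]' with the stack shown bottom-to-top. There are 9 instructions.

Step 1: [10]
Step 2: [-10]
Step 3: [10]
Step 4: [10, 10]
Step 5: [10, 10, 7]
Step 6: [10, 7, 10]
Step 7: [10, 0]
Step 8: [0, 10]
Step 9: [0, 10, 0]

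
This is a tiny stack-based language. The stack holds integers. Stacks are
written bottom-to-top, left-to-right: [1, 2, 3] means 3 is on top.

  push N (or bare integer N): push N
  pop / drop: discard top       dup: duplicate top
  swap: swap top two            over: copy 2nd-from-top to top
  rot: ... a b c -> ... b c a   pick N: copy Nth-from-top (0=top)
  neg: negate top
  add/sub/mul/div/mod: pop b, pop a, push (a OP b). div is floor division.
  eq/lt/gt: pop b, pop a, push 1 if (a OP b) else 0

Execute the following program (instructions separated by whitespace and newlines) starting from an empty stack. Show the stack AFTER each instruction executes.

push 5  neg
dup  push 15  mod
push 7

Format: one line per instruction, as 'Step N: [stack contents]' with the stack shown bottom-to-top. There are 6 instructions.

Step 1: [5]
Step 2: [-5]
Step 3: [-5, -5]
Step 4: [-5, -5, 15]
Step 5: [-5, 10]
Step 6: [-5, 10, 7]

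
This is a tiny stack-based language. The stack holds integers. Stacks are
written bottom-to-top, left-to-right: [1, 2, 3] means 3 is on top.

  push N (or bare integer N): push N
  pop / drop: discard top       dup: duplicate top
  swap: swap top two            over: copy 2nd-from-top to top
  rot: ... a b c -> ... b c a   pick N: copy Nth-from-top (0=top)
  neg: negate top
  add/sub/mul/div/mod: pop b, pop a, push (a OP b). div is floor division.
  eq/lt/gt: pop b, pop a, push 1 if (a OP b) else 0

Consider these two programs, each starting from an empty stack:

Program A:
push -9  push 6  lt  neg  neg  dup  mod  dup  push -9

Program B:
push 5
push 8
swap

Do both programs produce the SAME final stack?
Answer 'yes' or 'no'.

Answer: no

Derivation:
Program A trace:
  After 'push -9': [-9]
  After 'push 6': [-9, 6]
  After 'lt': [1]
  After 'neg': [-1]
  After 'neg': [1]
  After 'dup': [1, 1]
  After 'mod': [0]
  After 'dup': [0, 0]
  After 'push -9': [0, 0, -9]
Program A final stack: [0, 0, -9]

Program B trace:
  After 'push 5': [5]
  After 'push 8': [5, 8]
  After 'swap': [8, 5]
Program B final stack: [8, 5]
Same: no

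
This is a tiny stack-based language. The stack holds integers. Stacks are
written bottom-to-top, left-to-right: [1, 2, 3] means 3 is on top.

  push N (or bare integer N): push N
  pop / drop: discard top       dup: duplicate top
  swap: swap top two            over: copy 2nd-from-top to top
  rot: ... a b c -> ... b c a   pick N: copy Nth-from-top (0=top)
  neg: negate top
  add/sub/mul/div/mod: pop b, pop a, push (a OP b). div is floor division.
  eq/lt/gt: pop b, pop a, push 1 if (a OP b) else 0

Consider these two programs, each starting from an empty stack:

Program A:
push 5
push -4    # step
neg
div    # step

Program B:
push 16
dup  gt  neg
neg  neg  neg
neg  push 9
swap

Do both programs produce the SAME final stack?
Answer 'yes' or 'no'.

Answer: no

Derivation:
Program A trace:
  After 'push 5': [5]
  After 'push -4': [5, -4]
  After 'neg': [5, 4]
  After 'div': [1]
Program A final stack: [1]

Program B trace:
  After 'push 16': [16]
  After 'dup': [16, 16]
  After 'gt': [0]
  After 'neg': [0]
  After 'neg': [0]
  After 'neg': [0]
  After 'neg': [0]
  After 'neg': [0]
  After 'push 9': [0, 9]
  After 'swap': [9, 0]
Program B final stack: [9, 0]
Same: no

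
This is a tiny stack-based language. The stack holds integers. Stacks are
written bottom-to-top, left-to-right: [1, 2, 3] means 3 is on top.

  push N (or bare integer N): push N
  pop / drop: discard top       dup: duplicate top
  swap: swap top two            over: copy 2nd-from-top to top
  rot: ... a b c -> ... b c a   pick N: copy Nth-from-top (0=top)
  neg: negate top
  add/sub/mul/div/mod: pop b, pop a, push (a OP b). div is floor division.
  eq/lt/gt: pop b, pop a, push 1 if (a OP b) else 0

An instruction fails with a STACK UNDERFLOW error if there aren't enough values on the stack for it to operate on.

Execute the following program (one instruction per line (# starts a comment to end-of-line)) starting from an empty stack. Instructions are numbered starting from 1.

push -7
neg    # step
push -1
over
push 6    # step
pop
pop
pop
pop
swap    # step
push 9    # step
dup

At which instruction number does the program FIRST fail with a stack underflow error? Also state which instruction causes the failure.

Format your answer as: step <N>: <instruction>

Answer: step 10: swap

Derivation:
Step 1 ('push -7'): stack = [-7], depth = 1
Step 2 ('neg'): stack = [7], depth = 1
Step 3 ('push -1'): stack = [7, -1], depth = 2
Step 4 ('over'): stack = [7, -1, 7], depth = 3
Step 5 ('push 6'): stack = [7, -1, 7, 6], depth = 4
Step 6 ('pop'): stack = [7, -1, 7], depth = 3
Step 7 ('pop'): stack = [7, -1], depth = 2
Step 8 ('pop'): stack = [7], depth = 1
Step 9 ('pop'): stack = [], depth = 0
Step 10 ('swap'): needs 2 value(s) but depth is 0 — STACK UNDERFLOW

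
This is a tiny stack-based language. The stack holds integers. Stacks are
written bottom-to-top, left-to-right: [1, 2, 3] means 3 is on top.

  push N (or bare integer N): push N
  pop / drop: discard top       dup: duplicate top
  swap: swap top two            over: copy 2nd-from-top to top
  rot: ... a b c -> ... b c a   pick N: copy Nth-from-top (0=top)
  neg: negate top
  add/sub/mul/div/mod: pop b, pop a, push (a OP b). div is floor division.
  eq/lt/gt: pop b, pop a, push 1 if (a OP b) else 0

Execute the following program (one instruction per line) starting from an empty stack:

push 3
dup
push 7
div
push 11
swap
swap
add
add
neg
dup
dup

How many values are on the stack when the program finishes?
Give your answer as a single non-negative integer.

After 'push 3': stack = [3] (depth 1)
After 'dup': stack = [3, 3] (depth 2)
After 'push 7': stack = [3, 3, 7] (depth 3)
After 'div': stack = [3, 0] (depth 2)
After 'push 11': stack = [3, 0, 11] (depth 3)
After 'swap': stack = [3, 11, 0] (depth 3)
After 'swap': stack = [3, 0, 11] (depth 3)
After 'add': stack = [3, 11] (depth 2)
After 'add': stack = [14] (depth 1)
After 'neg': stack = [-14] (depth 1)
After 'dup': stack = [-14, -14] (depth 2)
After 'dup': stack = [-14, -14, -14] (depth 3)

Answer: 3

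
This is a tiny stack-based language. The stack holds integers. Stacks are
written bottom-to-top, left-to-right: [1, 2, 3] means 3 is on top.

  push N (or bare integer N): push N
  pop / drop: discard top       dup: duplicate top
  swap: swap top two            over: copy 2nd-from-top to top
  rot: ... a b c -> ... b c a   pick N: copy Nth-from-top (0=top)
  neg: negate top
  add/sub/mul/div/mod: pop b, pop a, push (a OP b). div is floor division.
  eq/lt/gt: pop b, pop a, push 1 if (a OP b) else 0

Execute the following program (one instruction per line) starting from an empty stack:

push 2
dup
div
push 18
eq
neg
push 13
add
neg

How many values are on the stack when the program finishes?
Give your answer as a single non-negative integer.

After 'push 2': stack = [2] (depth 1)
After 'dup': stack = [2, 2] (depth 2)
After 'div': stack = [1] (depth 1)
After 'push 18': stack = [1, 18] (depth 2)
After 'eq': stack = [0] (depth 1)
After 'neg': stack = [0] (depth 1)
After 'push 13': stack = [0, 13] (depth 2)
After 'add': stack = [13] (depth 1)
After 'neg': stack = [-13] (depth 1)

Answer: 1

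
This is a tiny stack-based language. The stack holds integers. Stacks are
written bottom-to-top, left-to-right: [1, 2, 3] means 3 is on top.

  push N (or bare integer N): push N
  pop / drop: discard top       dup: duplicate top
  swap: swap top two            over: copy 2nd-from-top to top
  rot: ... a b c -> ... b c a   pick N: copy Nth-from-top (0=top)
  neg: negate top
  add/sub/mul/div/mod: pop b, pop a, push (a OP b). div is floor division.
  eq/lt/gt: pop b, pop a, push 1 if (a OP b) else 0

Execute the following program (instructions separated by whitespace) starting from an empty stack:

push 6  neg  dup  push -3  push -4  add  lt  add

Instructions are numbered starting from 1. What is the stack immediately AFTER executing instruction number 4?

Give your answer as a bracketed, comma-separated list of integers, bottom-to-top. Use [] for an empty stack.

Answer: [-6, -6, -3]

Derivation:
Step 1 ('push 6'): [6]
Step 2 ('neg'): [-6]
Step 3 ('dup'): [-6, -6]
Step 4 ('push -3'): [-6, -6, -3]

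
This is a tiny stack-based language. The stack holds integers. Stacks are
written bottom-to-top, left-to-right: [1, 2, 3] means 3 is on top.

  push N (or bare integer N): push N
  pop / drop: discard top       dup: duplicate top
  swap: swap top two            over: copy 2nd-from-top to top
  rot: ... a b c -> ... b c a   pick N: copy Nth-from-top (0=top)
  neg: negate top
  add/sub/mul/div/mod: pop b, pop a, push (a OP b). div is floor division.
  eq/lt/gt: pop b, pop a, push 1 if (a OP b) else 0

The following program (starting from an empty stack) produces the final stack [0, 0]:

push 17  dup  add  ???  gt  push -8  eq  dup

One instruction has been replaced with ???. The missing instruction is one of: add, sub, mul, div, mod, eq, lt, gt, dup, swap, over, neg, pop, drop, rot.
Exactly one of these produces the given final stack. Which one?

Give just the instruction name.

Stack before ???: [34]
Stack after ???:  [34, 34]
The instruction that transforms [34] -> [34, 34] is: dup

Answer: dup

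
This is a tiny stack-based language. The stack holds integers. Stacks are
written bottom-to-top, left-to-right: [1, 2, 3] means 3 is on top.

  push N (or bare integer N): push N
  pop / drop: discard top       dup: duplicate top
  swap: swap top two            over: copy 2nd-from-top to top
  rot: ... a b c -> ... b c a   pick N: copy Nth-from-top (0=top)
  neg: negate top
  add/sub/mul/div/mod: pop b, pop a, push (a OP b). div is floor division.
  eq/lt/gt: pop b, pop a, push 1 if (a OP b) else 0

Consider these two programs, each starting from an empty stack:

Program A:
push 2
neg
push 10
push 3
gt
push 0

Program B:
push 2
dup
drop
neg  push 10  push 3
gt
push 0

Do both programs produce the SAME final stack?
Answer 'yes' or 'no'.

Program A trace:
  After 'push 2': [2]
  After 'neg': [-2]
  After 'push 10': [-2, 10]
  After 'push 3': [-2, 10, 3]
  After 'gt': [-2, 1]
  After 'push 0': [-2, 1, 0]
Program A final stack: [-2, 1, 0]

Program B trace:
  After 'push 2': [2]
  After 'dup': [2, 2]
  After 'drop': [2]
  After 'neg': [-2]
  After 'push 10': [-2, 10]
  After 'push 3': [-2, 10, 3]
  After 'gt': [-2, 1]
  After 'push 0': [-2, 1, 0]
Program B final stack: [-2, 1, 0]
Same: yes

Answer: yes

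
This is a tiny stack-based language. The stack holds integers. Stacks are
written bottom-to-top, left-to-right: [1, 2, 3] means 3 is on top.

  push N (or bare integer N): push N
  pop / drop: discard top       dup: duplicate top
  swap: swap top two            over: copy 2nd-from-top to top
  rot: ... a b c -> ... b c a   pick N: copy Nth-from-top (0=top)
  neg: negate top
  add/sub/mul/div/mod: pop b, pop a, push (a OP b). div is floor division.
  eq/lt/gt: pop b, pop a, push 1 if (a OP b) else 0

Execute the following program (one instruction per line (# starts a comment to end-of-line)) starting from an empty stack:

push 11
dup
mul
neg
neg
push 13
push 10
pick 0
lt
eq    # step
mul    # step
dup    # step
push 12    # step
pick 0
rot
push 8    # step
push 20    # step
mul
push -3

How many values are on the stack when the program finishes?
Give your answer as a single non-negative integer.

After 'push 11': stack = [11] (depth 1)
After 'dup': stack = [11, 11] (depth 2)
After 'mul': stack = [121] (depth 1)
After 'neg': stack = [-121] (depth 1)
After 'neg': stack = [121] (depth 1)
After 'push 13': stack = [121, 13] (depth 2)
After 'push 10': stack = [121, 13, 10] (depth 3)
After 'pick 0': stack = [121, 13, 10, 10] (depth 4)
After 'lt': stack = [121, 13, 0] (depth 3)
After 'eq': stack = [121, 0] (depth 2)
After 'mul': stack = [0] (depth 1)
After 'dup': stack = [0, 0] (depth 2)
After 'push 12': stack = [0, 0, 12] (depth 3)
After 'pick 0': stack = [0, 0, 12, 12] (depth 4)
After 'rot': stack = [0, 12, 12, 0] (depth 4)
After 'push 8': stack = [0, 12, 12, 0, 8] (depth 5)
After 'push 20': stack = [0, 12, 12, 0, 8, 20] (depth 6)
After 'mul': stack = [0, 12, 12, 0, 160] (depth 5)
After 'push -3': stack = [0, 12, 12, 0, 160, -3] (depth 6)

Answer: 6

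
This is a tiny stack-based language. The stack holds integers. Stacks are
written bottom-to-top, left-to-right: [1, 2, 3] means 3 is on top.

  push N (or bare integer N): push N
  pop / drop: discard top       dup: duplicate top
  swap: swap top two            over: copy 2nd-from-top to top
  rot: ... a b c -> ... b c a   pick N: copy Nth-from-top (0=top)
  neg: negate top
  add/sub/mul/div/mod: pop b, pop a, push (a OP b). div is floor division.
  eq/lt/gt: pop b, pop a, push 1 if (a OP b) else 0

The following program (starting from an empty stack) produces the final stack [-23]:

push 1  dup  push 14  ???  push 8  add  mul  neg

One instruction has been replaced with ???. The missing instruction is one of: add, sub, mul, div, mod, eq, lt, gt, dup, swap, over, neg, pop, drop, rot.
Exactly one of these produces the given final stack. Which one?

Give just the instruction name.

Answer: add

Derivation:
Stack before ???: [1, 1, 14]
Stack after ???:  [1, 15]
The instruction that transforms [1, 1, 14] -> [1, 15] is: add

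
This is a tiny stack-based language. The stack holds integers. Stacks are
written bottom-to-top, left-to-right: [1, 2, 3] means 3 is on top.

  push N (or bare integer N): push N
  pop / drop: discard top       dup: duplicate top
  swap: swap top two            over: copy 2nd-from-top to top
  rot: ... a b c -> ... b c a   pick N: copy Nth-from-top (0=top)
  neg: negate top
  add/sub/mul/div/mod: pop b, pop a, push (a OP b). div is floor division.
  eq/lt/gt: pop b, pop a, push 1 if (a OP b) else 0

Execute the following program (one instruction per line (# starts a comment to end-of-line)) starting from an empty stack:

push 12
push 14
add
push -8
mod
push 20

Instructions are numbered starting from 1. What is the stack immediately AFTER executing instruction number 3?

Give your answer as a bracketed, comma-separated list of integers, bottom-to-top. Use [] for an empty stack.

Answer: [26]

Derivation:
Step 1 ('push 12'): [12]
Step 2 ('push 14'): [12, 14]
Step 3 ('add'): [26]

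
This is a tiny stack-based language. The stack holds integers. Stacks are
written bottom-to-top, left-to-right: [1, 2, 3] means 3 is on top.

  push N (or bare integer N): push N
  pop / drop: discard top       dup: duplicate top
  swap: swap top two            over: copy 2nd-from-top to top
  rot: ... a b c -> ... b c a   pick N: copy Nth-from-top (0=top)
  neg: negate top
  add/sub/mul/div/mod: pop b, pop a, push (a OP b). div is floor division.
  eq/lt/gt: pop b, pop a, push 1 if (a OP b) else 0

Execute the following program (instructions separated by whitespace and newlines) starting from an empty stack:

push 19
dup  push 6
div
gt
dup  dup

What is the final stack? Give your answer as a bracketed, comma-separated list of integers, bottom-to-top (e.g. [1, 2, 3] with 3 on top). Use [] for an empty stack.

Answer: [1, 1, 1]

Derivation:
After 'push 19': [19]
After 'dup': [19, 19]
After 'push 6': [19, 19, 6]
After 'div': [19, 3]
After 'gt': [1]
After 'dup': [1, 1]
After 'dup': [1, 1, 1]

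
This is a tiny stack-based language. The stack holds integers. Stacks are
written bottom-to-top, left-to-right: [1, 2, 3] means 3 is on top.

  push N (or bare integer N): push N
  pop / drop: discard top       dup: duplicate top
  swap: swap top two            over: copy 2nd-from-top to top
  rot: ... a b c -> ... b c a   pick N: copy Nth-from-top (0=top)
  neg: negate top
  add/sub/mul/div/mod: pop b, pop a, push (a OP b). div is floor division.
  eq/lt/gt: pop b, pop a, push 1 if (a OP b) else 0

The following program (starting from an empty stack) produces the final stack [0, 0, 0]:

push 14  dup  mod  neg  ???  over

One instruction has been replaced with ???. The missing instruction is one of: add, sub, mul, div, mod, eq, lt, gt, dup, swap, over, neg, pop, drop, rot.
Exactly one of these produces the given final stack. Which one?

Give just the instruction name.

Answer: dup

Derivation:
Stack before ???: [0]
Stack after ???:  [0, 0]
The instruction that transforms [0] -> [0, 0] is: dup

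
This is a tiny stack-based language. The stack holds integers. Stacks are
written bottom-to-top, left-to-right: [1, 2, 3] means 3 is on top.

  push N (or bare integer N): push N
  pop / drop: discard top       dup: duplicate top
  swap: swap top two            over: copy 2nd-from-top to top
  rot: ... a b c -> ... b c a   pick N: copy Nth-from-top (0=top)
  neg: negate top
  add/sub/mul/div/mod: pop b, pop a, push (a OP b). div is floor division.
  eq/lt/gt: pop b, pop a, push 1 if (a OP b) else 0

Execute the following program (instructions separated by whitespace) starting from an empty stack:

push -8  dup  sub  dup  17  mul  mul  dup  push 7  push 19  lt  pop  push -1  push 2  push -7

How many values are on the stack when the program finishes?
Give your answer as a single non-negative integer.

After 'push -8': stack = [-8] (depth 1)
After 'dup': stack = [-8, -8] (depth 2)
After 'sub': stack = [0] (depth 1)
After 'dup': stack = [0, 0] (depth 2)
After 'push 17': stack = [0, 0, 17] (depth 3)
After 'mul': stack = [0, 0] (depth 2)
After 'mul': stack = [0] (depth 1)
After 'dup': stack = [0, 0] (depth 2)
After 'push 7': stack = [0, 0, 7] (depth 3)
After 'push 19': stack = [0, 0, 7, 19] (depth 4)
After 'lt': stack = [0, 0, 1] (depth 3)
After 'pop': stack = [0, 0] (depth 2)
After 'push -1': stack = [0, 0, -1] (depth 3)
After 'push 2': stack = [0, 0, -1, 2] (depth 4)
After 'push -7': stack = [0, 0, -1, 2, -7] (depth 5)

Answer: 5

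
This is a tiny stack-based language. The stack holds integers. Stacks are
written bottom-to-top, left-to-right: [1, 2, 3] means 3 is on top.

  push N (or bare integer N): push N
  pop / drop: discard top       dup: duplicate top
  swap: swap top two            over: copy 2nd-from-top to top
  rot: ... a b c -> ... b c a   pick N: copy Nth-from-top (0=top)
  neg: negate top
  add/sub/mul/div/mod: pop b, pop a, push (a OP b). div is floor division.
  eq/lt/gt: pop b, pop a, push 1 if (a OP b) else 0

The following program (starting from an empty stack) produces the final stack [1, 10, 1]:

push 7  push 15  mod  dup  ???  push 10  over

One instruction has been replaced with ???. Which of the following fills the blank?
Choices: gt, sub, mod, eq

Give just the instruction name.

Stack before ???: [7, 7]
Stack after ???:  [1]
Checking each choice:
  gt: produces [0, 10, 0]
  sub: produces [0, 10, 0]
  mod: produces [0, 10, 0]
  eq: MATCH


Answer: eq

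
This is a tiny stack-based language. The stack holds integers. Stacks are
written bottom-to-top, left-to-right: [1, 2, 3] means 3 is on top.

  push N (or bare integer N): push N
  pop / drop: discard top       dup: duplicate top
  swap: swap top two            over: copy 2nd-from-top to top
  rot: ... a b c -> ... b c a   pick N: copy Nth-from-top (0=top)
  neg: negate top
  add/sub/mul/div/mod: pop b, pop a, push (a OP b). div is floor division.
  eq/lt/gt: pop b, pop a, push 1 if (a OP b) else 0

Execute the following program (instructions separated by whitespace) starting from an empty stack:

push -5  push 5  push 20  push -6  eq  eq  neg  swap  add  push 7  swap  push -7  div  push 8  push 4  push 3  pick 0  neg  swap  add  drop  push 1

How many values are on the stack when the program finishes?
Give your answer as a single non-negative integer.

Answer: 5

Derivation:
After 'push -5': stack = [-5] (depth 1)
After 'push 5': stack = [-5, 5] (depth 2)
After 'push 20': stack = [-5, 5, 20] (depth 3)
After 'push -6': stack = [-5, 5, 20, -6] (depth 4)
After 'eq': stack = [-5, 5, 0] (depth 3)
After 'eq': stack = [-5, 0] (depth 2)
After 'neg': stack = [-5, 0] (depth 2)
After 'swap': stack = [0, -5] (depth 2)
After 'add': stack = [-5] (depth 1)
After 'push 7': stack = [-5, 7] (depth 2)
  ...
After 'div': stack = [7, 0] (depth 2)
After 'push 8': stack = [7, 0, 8] (depth 3)
After 'push 4': stack = [7, 0, 8, 4] (depth 4)
After 'push 3': stack = [7, 0, 8, 4, 3] (depth 5)
After 'pick 0': stack = [7, 0, 8, 4, 3, 3] (depth 6)
After 'neg': stack = [7, 0, 8, 4, 3, -3] (depth 6)
After 'swap': stack = [7, 0, 8, 4, -3, 3] (depth 6)
After 'add': stack = [7, 0, 8, 4, 0] (depth 5)
After 'drop': stack = [7, 0, 8, 4] (depth 4)
After 'push 1': stack = [7, 0, 8, 4, 1] (depth 5)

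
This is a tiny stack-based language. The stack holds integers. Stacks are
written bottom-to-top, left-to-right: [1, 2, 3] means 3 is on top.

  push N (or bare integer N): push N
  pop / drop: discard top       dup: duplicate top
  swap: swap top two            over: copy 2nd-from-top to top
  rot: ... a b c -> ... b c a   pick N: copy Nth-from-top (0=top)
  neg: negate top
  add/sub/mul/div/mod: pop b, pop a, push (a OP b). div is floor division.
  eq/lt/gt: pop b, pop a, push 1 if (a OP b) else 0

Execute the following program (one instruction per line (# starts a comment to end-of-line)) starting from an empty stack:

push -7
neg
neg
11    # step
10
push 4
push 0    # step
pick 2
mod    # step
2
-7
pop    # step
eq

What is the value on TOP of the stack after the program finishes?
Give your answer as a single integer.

After 'push -7': [-7]
After 'neg': [7]
After 'neg': [-7]
After 'push 11': [-7, 11]
After 'push 10': [-7, 11, 10]
After 'push 4': [-7, 11, 10, 4]
After 'push 0': [-7, 11, 10, 4, 0]
After 'pick 2': [-7, 11, 10, 4, 0, 10]
After 'mod': [-7, 11, 10, 4, 0]
After 'push 2': [-7, 11, 10, 4, 0, 2]
After 'push -7': [-7, 11, 10, 4, 0, 2, -7]
After 'pop': [-7, 11, 10, 4, 0, 2]
After 'eq': [-7, 11, 10, 4, 0]

Answer: 0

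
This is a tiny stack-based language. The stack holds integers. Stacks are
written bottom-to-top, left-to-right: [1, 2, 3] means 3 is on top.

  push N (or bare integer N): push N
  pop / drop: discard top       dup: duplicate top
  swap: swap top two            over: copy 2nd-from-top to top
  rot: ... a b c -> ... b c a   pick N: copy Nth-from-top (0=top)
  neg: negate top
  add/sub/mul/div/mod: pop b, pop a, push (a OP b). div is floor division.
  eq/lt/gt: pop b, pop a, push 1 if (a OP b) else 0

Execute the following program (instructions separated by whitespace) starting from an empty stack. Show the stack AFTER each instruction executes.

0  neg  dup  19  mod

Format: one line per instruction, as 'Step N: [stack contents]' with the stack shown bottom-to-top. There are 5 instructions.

Step 1: [0]
Step 2: [0]
Step 3: [0, 0]
Step 4: [0, 0, 19]
Step 5: [0, 0]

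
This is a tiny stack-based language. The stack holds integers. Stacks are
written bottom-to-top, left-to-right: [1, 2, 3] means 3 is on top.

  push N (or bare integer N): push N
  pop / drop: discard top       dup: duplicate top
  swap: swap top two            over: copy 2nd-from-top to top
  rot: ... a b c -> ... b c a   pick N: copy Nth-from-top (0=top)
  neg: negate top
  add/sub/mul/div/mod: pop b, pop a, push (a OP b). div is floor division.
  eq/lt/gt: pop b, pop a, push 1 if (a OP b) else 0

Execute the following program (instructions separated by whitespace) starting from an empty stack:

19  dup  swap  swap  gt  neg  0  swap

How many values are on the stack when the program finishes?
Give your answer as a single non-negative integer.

After 'push 19': stack = [19] (depth 1)
After 'dup': stack = [19, 19] (depth 2)
After 'swap': stack = [19, 19] (depth 2)
After 'swap': stack = [19, 19] (depth 2)
After 'gt': stack = [0] (depth 1)
After 'neg': stack = [0] (depth 1)
After 'push 0': stack = [0, 0] (depth 2)
After 'swap': stack = [0, 0] (depth 2)

Answer: 2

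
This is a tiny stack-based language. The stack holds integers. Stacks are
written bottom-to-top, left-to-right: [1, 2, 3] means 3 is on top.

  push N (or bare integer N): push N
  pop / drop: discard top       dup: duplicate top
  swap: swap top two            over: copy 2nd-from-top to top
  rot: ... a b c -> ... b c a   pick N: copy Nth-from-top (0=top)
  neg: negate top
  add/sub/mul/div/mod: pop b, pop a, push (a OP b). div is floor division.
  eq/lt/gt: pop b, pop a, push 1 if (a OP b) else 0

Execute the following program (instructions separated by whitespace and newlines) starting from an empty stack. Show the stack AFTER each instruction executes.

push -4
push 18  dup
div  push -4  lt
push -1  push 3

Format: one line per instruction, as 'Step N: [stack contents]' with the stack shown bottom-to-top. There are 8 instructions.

Step 1: [-4]
Step 2: [-4, 18]
Step 3: [-4, 18, 18]
Step 4: [-4, 1]
Step 5: [-4, 1, -4]
Step 6: [-4, 0]
Step 7: [-4, 0, -1]
Step 8: [-4, 0, -1, 3]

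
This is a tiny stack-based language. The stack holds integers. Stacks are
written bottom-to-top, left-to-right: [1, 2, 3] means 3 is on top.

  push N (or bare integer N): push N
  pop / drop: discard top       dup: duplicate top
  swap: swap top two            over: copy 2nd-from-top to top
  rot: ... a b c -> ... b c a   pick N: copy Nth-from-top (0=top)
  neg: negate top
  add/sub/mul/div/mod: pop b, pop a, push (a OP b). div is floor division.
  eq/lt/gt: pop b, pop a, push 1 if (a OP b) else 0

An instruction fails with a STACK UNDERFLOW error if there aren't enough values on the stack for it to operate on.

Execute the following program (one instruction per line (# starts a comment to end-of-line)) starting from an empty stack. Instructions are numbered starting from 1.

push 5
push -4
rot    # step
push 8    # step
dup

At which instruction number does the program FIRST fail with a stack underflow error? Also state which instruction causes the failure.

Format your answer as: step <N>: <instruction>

Answer: step 3: rot

Derivation:
Step 1 ('push 5'): stack = [5], depth = 1
Step 2 ('push -4'): stack = [5, -4], depth = 2
Step 3 ('rot'): needs 3 value(s) but depth is 2 — STACK UNDERFLOW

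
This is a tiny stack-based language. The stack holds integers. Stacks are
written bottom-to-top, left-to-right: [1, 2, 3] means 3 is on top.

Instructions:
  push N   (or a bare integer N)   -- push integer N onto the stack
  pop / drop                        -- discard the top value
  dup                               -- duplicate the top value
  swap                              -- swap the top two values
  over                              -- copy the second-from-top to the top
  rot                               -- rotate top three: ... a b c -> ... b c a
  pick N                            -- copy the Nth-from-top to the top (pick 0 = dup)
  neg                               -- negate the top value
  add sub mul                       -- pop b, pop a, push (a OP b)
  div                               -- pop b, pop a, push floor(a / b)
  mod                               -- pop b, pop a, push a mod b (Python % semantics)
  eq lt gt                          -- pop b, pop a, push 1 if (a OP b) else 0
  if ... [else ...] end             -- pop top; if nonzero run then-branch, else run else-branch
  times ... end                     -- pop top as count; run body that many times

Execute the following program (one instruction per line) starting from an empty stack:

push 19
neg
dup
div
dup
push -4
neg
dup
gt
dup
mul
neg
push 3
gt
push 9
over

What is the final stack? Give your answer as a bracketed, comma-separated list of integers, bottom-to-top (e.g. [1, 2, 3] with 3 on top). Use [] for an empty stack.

Answer: [1, 1, 0, 9, 0]

Derivation:
After 'push 19': [19]
After 'neg': [-19]
After 'dup': [-19, -19]
After 'div': [1]
After 'dup': [1, 1]
After 'push -4': [1, 1, -4]
After 'neg': [1, 1, 4]
After 'dup': [1, 1, 4, 4]
After 'gt': [1, 1, 0]
After 'dup': [1, 1, 0, 0]
After 'mul': [1, 1, 0]
After 'neg': [1, 1, 0]
After 'push 3': [1, 1, 0, 3]
After 'gt': [1, 1, 0]
After 'push 9': [1, 1, 0, 9]
After 'over': [1, 1, 0, 9, 0]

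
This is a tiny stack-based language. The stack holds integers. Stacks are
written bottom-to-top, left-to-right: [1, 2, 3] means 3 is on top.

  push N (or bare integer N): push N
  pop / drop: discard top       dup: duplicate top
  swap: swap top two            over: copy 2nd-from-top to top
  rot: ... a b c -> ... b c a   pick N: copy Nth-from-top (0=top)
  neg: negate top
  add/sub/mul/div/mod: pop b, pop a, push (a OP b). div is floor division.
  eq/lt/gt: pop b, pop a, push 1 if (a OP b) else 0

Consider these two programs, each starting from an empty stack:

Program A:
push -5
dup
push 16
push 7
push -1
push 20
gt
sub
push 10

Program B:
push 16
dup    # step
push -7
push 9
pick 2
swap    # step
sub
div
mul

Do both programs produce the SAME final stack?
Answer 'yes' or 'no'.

Answer: no

Derivation:
Program A trace:
  After 'push -5': [-5]
  After 'dup': [-5, -5]
  After 'push 16': [-5, -5, 16]
  After 'push 7': [-5, -5, 16, 7]
  After 'push -1': [-5, -5, 16, 7, -1]
  After 'push 20': [-5, -5, 16, 7, -1, 20]
  After 'gt': [-5, -5, 16, 7, 0]
  After 'sub': [-5, -5, 16, 7]
  After 'push 10': [-5, -5, 16, 7, 10]
Program A final stack: [-5, -5, 16, 7, 10]

Program B trace:
  After 'push 16': [16]
  After 'dup': [16, 16]
  After 'push -7': [16, 16, -7]
  After 'push 9': [16, 16, -7, 9]
  After 'pick 2': [16, 16, -7, 9, 16]
  After 'swap': [16, 16, -7, 16, 9]
  After 'sub': [16, 16, -7, 7]
  After 'div': [16, 16, -1]
  After 'mul': [16, -16]
Program B final stack: [16, -16]
Same: no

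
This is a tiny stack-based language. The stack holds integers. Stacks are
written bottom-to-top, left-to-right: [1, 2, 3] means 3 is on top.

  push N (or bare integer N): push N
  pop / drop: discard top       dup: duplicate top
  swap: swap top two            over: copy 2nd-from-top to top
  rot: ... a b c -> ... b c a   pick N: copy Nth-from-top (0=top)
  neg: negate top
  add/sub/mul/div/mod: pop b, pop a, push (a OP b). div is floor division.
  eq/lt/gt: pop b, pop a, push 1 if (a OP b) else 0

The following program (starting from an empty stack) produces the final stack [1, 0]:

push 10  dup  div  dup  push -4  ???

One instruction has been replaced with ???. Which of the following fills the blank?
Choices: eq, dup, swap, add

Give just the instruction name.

Answer: eq

Derivation:
Stack before ???: [1, 1, -4]
Stack after ???:  [1, 0]
Checking each choice:
  eq: MATCH
  dup: produces [1, 1, -4, -4]
  swap: produces [1, -4, 1]
  add: produces [1, -3]


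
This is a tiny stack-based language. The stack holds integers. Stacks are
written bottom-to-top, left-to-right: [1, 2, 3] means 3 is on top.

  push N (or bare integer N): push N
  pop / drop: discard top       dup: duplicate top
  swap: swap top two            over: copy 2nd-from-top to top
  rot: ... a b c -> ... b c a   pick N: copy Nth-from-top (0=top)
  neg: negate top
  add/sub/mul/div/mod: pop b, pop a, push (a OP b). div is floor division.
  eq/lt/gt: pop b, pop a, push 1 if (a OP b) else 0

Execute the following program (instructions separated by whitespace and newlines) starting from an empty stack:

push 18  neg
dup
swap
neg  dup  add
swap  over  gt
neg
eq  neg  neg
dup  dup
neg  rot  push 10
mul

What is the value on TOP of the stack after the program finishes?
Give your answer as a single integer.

After 'push 18': [18]
After 'neg': [-18]
After 'dup': [-18, -18]
After 'swap': [-18, -18]
After 'neg': [-18, 18]
After 'dup': [-18, 18, 18]
After 'add': [-18, 36]
After 'swap': [36, -18]
After 'over': [36, -18, 36]
After 'gt': [36, 0]
After 'neg': [36, 0]
After 'eq': [0]
After 'neg': [0]
After 'neg': [0]
After 'dup': [0, 0]
After 'dup': [0, 0, 0]
After 'neg': [0, 0, 0]
After 'rot': [0, 0, 0]
After 'push 10': [0, 0, 0, 10]
After 'mul': [0, 0, 0]

Answer: 0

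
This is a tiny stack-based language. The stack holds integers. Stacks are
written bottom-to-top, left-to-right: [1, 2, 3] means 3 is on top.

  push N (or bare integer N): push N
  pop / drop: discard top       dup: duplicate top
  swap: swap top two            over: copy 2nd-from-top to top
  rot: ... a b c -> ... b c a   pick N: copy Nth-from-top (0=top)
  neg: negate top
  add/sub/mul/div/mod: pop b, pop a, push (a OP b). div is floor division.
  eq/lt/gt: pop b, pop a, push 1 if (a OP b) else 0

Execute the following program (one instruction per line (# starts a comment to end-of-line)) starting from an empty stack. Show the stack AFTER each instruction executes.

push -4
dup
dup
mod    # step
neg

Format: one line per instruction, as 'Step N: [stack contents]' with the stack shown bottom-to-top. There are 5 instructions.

Step 1: [-4]
Step 2: [-4, -4]
Step 3: [-4, -4, -4]
Step 4: [-4, 0]
Step 5: [-4, 0]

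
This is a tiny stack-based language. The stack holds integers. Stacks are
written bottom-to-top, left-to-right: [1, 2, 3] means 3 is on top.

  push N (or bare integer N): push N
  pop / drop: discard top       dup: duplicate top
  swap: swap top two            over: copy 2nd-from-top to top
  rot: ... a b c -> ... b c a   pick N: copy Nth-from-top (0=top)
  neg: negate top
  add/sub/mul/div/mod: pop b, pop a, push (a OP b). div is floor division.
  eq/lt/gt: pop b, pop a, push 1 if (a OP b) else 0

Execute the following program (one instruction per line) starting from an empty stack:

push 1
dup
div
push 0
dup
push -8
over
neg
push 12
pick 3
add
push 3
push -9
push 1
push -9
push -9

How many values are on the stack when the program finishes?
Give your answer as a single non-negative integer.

Answer: 11

Derivation:
After 'push 1': stack = [1] (depth 1)
After 'dup': stack = [1, 1] (depth 2)
After 'div': stack = [1] (depth 1)
After 'push 0': stack = [1, 0] (depth 2)
After 'dup': stack = [1, 0, 0] (depth 3)
After 'push -8': stack = [1, 0, 0, -8] (depth 4)
After 'over': stack = [1, 0, 0, -8, 0] (depth 5)
After 'neg': stack = [1, 0, 0, -8, 0] (depth 5)
After 'push 12': stack = [1, 0, 0, -8, 0, 12] (depth 6)
After 'pick 3': stack = [1, 0, 0, -8, 0, 12, 0] (depth 7)
After 'add': stack = [1, 0, 0, -8, 0, 12] (depth 6)
After 'push 3': stack = [1, 0, 0, -8, 0, 12, 3] (depth 7)
After 'push -9': stack = [1, 0, 0, -8, 0, 12, 3, -9] (depth 8)
After 'push 1': stack = [1, 0, 0, -8, 0, 12, 3, -9, 1] (depth 9)
After 'push -9': stack = [1, 0, 0, -8, 0, 12, 3, -9, 1, -9] (depth 10)
After 'push -9': stack = [1, 0, 0, -8, 0, 12, 3, -9, 1, -9, -9] (depth 11)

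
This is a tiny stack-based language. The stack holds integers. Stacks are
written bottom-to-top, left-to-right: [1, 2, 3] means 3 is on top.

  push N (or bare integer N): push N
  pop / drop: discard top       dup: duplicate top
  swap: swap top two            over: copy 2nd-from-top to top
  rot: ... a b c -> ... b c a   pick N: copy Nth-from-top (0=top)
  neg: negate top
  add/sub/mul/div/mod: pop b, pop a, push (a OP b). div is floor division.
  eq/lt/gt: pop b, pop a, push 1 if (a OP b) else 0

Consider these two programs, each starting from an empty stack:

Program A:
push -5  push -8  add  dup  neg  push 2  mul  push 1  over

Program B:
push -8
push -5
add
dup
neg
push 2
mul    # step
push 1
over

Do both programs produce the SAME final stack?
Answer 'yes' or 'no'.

Answer: yes

Derivation:
Program A trace:
  After 'push -5': [-5]
  After 'push -8': [-5, -8]
  After 'add': [-13]
  After 'dup': [-13, -13]
  After 'neg': [-13, 13]
  After 'push 2': [-13, 13, 2]
  After 'mul': [-13, 26]
  After 'push 1': [-13, 26, 1]
  After 'over': [-13, 26, 1, 26]
Program A final stack: [-13, 26, 1, 26]

Program B trace:
  After 'push -8': [-8]
  After 'push -5': [-8, -5]
  After 'add': [-13]
  After 'dup': [-13, -13]
  After 'neg': [-13, 13]
  After 'push 2': [-13, 13, 2]
  After 'mul': [-13, 26]
  After 'push 1': [-13, 26, 1]
  After 'over': [-13, 26, 1, 26]
Program B final stack: [-13, 26, 1, 26]
Same: yes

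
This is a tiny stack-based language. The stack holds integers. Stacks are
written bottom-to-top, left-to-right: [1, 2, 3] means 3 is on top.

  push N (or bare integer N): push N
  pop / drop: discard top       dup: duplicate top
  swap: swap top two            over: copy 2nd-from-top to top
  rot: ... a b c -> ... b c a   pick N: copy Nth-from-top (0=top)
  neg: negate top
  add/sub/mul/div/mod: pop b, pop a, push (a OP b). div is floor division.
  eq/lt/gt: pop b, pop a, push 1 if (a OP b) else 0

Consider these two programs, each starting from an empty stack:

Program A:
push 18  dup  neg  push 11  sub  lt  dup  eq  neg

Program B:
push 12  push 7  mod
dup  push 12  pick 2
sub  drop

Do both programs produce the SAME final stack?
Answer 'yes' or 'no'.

Program A trace:
  After 'push 18': [18]
  After 'dup': [18, 18]
  After 'neg': [18, -18]
  After 'push 11': [18, -18, 11]
  After 'sub': [18, -29]
  After 'lt': [0]
  After 'dup': [0, 0]
  After 'eq': [1]
  After 'neg': [-1]
Program A final stack: [-1]

Program B trace:
  After 'push 12': [12]
  After 'push 7': [12, 7]
  After 'mod': [5]
  After 'dup': [5, 5]
  After 'push 12': [5, 5, 12]
  After 'pick 2': [5, 5, 12, 5]
  After 'sub': [5, 5, 7]
  After 'drop': [5, 5]
Program B final stack: [5, 5]
Same: no

Answer: no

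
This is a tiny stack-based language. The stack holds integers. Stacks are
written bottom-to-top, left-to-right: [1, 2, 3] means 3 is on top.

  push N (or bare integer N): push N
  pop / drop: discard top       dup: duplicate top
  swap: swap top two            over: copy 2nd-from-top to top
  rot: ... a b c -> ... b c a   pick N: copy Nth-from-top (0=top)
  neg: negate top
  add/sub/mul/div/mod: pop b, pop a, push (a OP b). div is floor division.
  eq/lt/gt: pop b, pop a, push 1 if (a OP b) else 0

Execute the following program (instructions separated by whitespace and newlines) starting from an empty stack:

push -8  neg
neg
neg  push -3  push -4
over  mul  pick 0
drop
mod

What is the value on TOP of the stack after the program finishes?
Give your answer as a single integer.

Answer: 9

Derivation:
After 'push -8': [-8]
After 'neg': [8]
After 'neg': [-8]
After 'neg': [8]
After 'push -3': [8, -3]
After 'push -4': [8, -3, -4]
After 'over': [8, -3, -4, -3]
After 'mul': [8, -3, 12]
After 'pick 0': [8, -3, 12, 12]
After 'drop': [8, -3, 12]
After 'mod': [8, 9]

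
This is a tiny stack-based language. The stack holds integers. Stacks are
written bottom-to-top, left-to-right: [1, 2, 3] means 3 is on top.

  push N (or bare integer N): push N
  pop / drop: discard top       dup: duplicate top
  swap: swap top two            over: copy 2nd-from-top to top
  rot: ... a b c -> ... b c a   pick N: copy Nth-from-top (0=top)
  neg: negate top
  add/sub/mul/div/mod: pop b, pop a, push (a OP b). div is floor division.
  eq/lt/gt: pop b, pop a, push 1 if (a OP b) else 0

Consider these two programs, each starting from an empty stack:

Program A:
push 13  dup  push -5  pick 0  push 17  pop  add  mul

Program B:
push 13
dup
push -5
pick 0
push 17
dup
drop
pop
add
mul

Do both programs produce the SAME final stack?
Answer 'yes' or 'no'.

Program A trace:
  After 'push 13': [13]
  After 'dup': [13, 13]
  After 'push -5': [13, 13, -5]
  After 'pick 0': [13, 13, -5, -5]
  After 'push 17': [13, 13, -5, -5, 17]
  After 'pop': [13, 13, -5, -5]
  After 'add': [13, 13, -10]
  After 'mul': [13, -130]
Program A final stack: [13, -130]

Program B trace:
  After 'push 13': [13]
  After 'dup': [13, 13]
  After 'push -5': [13, 13, -5]
  After 'pick 0': [13, 13, -5, -5]
  After 'push 17': [13, 13, -5, -5, 17]
  After 'dup': [13, 13, -5, -5, 17, 17]
  After 'drop': [13, 13, -5, -5, 17]
  After 'pop': [13, 13, -5, -5]
  After 'add': [13, 13, -10]
  After 'mul': [13, -130]
Program B final stack: [13, -130]
Same: yes

Answer: yes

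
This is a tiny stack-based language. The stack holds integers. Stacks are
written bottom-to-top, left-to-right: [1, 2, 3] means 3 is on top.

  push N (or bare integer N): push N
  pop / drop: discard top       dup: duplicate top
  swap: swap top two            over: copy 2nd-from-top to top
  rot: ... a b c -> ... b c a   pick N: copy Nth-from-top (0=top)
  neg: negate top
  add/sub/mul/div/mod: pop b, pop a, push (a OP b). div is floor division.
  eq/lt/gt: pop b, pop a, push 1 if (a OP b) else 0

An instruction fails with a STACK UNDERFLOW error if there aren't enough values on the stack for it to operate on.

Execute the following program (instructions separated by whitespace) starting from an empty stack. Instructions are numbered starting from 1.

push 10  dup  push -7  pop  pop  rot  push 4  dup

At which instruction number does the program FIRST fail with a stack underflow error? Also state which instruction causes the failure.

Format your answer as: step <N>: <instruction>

Step 1 ('push 10'): stack = [10], depth = 1
Step 2 ('dup'): stack = [10, 10], depth = 2
Step 3 ('push -7'): stack = [10, 10, -7], depth = 3
Step 4 ('pop'): stack = [10, 10], depth = 2
Step 5 ('pop'): stack = [10], depth = 1
Step 6 ('rot'): needs 3 value(s) but depth is 1 — STACK UNDERFLOW

Answer: step 6: rot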